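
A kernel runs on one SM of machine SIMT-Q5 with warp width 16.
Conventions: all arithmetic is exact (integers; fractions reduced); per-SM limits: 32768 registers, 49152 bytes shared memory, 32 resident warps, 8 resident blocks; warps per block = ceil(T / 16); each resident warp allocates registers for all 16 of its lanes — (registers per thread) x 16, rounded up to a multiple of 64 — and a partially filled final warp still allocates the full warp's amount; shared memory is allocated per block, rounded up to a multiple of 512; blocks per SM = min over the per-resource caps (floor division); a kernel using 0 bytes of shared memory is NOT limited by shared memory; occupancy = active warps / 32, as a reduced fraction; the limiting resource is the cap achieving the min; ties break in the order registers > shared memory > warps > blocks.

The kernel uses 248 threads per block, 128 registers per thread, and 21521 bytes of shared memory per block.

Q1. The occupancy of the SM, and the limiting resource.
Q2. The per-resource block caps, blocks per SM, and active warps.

Answer: occupancy 1/2, limited by registers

registers: 1 block
shared memory: 2 blocks
warps: 2 blocks
blocks: 8 blocks

Answer: 1 block, 16 active warps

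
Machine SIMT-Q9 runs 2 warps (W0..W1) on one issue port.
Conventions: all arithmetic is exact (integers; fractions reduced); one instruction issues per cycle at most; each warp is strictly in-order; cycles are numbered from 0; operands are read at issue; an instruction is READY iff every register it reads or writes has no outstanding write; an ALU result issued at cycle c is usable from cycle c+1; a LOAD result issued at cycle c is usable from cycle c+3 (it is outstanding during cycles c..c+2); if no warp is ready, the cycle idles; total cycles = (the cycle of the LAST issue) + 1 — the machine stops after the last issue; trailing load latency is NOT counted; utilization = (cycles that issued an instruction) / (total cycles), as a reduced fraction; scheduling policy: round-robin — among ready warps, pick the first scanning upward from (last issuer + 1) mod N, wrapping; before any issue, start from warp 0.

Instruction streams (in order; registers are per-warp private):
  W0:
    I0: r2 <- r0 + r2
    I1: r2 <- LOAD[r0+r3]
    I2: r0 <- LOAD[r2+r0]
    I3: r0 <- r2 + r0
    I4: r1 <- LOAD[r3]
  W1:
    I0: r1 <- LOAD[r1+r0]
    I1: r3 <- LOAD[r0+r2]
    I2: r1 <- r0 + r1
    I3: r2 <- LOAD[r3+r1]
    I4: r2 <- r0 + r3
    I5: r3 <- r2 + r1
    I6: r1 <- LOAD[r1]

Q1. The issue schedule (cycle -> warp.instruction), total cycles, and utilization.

cycle 0: W0.I0
cycle 1: W1.I0
cycle 2: W0.I1
cycle 3: W1.I1
cycle 4: W1.I2
cycle 5: W0.I2
cycle 6: W1.I3
cycle 7: idle
cycle 8: W0.I3
cycle 9: W1.I4
cycle 10: W0.I4
cycle 11: W1.I5
cycle 12: W1.I6

Answer: 13 cycles, utilization 12/13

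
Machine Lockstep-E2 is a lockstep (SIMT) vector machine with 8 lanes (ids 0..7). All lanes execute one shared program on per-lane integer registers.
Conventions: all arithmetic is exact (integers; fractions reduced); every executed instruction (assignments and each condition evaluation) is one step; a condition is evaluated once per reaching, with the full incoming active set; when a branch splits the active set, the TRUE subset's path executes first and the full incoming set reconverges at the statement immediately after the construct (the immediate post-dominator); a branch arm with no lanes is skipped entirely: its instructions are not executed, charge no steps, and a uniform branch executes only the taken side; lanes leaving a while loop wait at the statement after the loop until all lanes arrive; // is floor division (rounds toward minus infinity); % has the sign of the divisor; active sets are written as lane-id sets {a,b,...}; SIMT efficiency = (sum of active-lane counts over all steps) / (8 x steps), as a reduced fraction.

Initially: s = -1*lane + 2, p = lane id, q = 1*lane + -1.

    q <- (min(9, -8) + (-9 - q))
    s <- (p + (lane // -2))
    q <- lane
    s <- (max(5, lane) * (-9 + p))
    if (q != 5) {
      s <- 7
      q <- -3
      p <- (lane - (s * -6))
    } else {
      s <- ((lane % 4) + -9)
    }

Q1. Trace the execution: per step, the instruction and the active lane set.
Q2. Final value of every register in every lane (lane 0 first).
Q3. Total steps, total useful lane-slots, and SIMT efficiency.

step 0: q <- (min(9, -8) + (-9 - q)) {0,1,2,3,4,5,6,7}
step 1: s <- (p + (lane // -2))      {0,1,2,3,4,5,6,7}
step 2: q <- lane                    {0,1,2,3,4,5,6,7}
step 3: s <- (max(5, lane) * (-9 + p)) {0,1,2,3,4,5,6,7}
step 4: eval (q != 5)                {0,1,2,3,4,5,6,7}
step 5: s <- 7                       {0,1,2,3,4,6,7}
step 6: q <- -3                      {0,1,2,3,4,6,7}
step 7: p <- (lane - (s * -6))       {0,1,2,3,4,6,7}
step 8: s <- ((lane % 4) + -9)       {5}

Answer: 9 steps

s: 7,7,7,7,7,-8,7,7
p: 42,43,44,45,46,5,48,49
q: -3,-3,-3,-3,-3,5,-3,-3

steps = 9; useful = 62; efficiency = 62/72 = 31/36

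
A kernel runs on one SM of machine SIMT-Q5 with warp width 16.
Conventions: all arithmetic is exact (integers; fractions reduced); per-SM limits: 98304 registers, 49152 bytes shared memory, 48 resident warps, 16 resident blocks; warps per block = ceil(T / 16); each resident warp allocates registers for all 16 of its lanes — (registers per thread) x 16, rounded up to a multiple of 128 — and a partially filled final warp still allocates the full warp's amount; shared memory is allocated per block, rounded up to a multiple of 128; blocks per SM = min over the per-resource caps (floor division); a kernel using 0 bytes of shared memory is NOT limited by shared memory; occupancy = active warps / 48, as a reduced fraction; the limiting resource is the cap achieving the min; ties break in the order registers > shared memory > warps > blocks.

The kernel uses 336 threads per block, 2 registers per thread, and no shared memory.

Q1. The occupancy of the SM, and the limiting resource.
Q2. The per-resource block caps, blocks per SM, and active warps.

Answer: occupancy 7/8, limited by warps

registers: 36 blocks
shared memory: no limit (kernel uses none)
warps: 2 blocks
blocks: 16 blocks

Answer: 2 blocks, 42 active warps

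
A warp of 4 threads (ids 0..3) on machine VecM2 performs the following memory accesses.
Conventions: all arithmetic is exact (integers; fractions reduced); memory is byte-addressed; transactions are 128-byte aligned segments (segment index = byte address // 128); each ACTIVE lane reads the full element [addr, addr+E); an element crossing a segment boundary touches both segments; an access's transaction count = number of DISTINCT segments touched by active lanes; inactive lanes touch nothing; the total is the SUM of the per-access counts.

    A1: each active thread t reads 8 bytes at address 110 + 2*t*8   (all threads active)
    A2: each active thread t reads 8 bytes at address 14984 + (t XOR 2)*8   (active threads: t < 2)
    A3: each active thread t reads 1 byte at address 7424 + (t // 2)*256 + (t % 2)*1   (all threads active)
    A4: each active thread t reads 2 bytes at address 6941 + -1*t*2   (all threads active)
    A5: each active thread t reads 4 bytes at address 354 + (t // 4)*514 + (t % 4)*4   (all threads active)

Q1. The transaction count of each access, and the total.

A1: 2 transactions
A2: 1 transaction
A3: 2 transactions
A4: 1 transaction
A5: 1 transaction

Answer: 2,1,2,1,1; total 7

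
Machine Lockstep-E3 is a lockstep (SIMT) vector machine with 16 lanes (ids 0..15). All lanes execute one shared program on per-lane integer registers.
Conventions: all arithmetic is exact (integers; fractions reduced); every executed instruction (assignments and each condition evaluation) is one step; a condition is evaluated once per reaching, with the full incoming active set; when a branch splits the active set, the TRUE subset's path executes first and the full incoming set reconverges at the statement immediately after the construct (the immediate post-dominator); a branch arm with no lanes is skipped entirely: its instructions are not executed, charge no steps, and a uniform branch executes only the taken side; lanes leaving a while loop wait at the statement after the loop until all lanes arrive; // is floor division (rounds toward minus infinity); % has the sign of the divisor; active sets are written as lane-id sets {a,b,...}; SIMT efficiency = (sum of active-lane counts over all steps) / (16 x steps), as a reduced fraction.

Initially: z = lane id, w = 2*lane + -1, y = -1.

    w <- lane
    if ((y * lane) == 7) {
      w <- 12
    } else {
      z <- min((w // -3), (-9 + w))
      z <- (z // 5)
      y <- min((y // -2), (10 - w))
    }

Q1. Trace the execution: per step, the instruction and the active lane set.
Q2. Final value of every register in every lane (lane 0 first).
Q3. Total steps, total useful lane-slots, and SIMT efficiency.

step 0: w <- lane                    {0,1,2,3,4,5,6,7,8,9,10,11,12,13,14,15}
step 1: eval ((y * lane) == 7)       {0,1,2,3,4,5,6,7,8,9,10,11,12,13,14,15}
step 2: z <- min((w // -3), (-9 + w)) {0,1,2,3,4,5,6,7,8,9,10,11,12,13,14,15}
step 3: z <- (z // 5)                {0,1,2,3,4,5,6,7,8,9,10,11,12,13,14,15}
step 4: y <- min((y // -2), (10 - w)) {0,1,2,3,4,5,6,7,8,9,10,11,12,13,14,15}

Answer: 5 steps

z: -2,-2,-2,-2,-1,-1,-1,-1,-1,-1,-1,-1,-1,-1,-1,-1
w: 0,1,2,3,4,5,6,7,8,9,10,11,12,13,14,15
y: 0,0,0,0,0,0,0,0,0,0,0,-1,-2,-3,-4,-5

steps = 5; useful = 80; efficiency = 80/80 = 1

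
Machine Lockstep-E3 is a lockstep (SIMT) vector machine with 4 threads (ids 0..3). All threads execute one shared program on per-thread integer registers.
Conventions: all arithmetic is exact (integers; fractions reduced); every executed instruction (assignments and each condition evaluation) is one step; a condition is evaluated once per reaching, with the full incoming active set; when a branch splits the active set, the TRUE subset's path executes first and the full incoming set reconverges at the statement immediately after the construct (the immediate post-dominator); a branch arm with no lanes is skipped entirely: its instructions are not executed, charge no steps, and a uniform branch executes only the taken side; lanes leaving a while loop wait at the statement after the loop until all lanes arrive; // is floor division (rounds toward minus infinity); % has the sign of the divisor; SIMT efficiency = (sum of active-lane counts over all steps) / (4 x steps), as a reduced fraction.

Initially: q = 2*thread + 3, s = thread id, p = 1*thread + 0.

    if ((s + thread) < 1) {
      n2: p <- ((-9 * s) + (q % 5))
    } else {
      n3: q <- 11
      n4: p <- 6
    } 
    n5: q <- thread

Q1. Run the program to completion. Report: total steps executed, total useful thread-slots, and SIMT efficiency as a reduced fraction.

Answer: 5 steps, 15 useful, 3/4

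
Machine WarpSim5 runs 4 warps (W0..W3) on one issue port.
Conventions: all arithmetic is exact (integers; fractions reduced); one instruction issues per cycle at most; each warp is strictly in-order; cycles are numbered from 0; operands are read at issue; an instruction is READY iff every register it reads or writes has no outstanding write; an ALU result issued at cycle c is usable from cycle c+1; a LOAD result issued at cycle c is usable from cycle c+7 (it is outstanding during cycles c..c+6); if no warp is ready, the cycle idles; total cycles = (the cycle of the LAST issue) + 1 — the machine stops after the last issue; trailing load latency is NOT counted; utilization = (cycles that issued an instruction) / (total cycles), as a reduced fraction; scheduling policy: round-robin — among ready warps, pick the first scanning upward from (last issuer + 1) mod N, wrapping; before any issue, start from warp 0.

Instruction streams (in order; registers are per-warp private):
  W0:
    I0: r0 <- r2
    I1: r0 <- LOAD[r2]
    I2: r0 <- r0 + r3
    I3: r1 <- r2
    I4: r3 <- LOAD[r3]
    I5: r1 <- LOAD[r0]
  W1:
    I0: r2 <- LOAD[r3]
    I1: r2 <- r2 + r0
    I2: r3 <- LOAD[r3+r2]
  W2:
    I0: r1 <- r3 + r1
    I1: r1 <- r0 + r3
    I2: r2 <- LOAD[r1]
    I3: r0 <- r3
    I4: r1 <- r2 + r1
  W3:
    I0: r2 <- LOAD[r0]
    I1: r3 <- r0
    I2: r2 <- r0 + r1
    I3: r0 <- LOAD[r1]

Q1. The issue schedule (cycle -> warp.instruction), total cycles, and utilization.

cycle 0: W0.I0
cycle 1: W1.I0
cycle 2: W2.I0
cycle 3: W3.I0
cycle 4: W0.I1
cycle 5: W2.I1
cycle 6: W3.I1
cycle 7: W2.I2
cycle 8: W1.I1
cycle 9: W2.I3
cycle 10: W3.I2
cycle 11: W0.I2
cycle 12: W1.I2
cycle 13: W3.I3
cycle 14: W0.I3
cycle 15: W2.I4
cycle 16: W0.I4
cycle 17: W0.I5

Answer: 18 cycles, utilization 1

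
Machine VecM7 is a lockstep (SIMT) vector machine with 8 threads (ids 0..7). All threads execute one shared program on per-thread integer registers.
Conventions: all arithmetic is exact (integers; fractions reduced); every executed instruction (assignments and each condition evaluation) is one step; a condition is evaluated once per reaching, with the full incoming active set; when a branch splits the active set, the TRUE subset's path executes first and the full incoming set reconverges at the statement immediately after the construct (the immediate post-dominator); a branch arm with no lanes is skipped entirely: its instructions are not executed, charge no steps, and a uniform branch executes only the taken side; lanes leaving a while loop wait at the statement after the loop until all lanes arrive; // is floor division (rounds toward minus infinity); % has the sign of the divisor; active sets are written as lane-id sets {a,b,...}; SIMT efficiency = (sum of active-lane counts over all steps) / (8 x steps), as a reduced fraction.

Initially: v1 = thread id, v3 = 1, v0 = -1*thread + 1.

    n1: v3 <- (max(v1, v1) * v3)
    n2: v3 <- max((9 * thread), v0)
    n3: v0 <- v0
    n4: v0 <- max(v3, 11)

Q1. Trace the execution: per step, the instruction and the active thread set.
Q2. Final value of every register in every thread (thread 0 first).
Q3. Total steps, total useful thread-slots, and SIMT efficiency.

step 0: v3 <- (max(v1, v1) * v3)     {0,1,2,3,4,5,6,7}
step 1: v3 <- max((9 * thread), v0)  {0,1,2,3,4,5,6,7}
step 2: v0 <- v0                     {0,1,2,3,4,5,6,7}
step 3: v0 <- max(v3, 11)            {0,1,2,3,4,5,6,7}

Answer: 4 steps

v1: 0,1,2,3,4,5,6,7
v3: 1,9,18,27,36,45,54,63
v0: 11,11,18,27,36,45,54,63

steps = 4; useful = 32; efficiency = 32/32 = 1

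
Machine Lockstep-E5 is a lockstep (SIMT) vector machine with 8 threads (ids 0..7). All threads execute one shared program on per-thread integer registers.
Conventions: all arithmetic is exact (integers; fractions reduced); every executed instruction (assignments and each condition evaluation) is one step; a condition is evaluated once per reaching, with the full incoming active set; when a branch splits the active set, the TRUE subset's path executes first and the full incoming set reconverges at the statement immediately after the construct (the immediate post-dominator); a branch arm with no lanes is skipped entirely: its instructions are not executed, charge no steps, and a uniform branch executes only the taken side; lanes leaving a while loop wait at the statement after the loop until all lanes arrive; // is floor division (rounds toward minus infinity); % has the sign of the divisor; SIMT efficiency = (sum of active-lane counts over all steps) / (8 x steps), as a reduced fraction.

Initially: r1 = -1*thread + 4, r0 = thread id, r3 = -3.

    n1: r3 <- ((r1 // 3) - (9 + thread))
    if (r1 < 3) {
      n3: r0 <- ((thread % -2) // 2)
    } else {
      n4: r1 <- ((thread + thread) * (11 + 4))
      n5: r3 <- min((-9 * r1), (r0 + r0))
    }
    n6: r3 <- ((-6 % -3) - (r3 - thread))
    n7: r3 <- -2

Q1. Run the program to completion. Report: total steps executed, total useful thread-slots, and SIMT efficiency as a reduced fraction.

Answer: 7 steps, 42 useful, 3/4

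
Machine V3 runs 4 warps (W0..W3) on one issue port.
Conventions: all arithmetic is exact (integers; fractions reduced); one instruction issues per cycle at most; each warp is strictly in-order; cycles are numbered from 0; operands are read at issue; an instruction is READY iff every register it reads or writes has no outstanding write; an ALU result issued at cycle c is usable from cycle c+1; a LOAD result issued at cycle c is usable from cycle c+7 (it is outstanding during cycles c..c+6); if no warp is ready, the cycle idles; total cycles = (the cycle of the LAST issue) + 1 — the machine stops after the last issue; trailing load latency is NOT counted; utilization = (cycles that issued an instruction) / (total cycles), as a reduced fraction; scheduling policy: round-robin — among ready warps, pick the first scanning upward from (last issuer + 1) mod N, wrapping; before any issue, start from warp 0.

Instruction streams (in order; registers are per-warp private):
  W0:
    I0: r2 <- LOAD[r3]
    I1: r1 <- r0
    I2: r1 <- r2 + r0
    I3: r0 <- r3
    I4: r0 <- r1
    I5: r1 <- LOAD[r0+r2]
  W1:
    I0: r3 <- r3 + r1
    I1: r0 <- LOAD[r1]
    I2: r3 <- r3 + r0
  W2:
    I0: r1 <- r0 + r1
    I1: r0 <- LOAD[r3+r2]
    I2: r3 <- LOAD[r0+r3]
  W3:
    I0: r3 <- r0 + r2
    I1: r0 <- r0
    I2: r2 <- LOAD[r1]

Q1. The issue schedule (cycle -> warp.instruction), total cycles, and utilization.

cycle 0: W0.I0
cycle 1: W1.I0
cycle 2: W2.I0
cycle 3: W3.I0
cycle 4: W0.I1
cycle 5: W1.I1
cycle 6: W2.I1
cycle 7: W3.I1
cycle 8: W0.I2
cycle 9: W3.I2
cycle 10: W0.I3
cycle 11: W0.I4
cycle 12: W1.I2
cycle 13: W2.I2
cycle 14: W0.I5

Answer: 15 cycles, utilization 1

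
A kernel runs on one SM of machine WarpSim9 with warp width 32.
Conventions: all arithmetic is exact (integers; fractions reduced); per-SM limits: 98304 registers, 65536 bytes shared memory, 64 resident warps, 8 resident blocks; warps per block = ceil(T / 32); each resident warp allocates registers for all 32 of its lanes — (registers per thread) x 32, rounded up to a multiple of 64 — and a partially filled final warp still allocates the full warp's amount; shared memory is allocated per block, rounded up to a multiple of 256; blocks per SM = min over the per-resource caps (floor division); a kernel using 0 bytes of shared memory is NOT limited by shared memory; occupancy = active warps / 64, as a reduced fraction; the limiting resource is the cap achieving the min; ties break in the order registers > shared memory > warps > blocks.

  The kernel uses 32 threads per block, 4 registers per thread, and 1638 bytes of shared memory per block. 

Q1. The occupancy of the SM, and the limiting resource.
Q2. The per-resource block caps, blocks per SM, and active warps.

Answer: occupancy 1/8, limited by blocks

registers: 768 blocks
shared memory: 36 blocks
warps: 64 blocks
blocks: 8 blocks

Answer: 8 blocks, 8 active warps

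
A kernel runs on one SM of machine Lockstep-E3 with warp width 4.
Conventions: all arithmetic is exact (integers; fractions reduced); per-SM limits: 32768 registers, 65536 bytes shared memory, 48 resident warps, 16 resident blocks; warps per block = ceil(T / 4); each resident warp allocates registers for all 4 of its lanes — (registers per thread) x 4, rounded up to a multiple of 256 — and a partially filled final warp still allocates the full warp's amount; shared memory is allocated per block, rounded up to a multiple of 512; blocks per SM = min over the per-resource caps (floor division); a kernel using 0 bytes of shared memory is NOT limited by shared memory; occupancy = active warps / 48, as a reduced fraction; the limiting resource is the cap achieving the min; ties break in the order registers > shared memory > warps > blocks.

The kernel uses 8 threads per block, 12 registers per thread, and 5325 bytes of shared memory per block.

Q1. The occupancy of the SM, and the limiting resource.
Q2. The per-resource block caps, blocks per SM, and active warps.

Answer: occupancy 11/24, limited by shared memory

registers: 64 blocks
shared memory: 11 blocks
warps: 24 blocks
blocks: 16 blocks

Answer: 11 blocks, 22 active warps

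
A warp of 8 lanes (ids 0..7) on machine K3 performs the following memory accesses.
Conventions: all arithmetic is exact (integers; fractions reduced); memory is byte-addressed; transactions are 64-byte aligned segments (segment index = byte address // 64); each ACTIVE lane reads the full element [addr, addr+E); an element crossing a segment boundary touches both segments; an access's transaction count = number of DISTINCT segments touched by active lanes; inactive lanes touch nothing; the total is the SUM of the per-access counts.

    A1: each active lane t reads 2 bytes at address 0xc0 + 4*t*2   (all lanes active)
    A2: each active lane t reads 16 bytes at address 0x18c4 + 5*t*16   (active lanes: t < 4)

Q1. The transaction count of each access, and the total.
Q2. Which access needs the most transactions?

A1: 1 transaction
A2: 5 transactions

Answer: 1,5; total 6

Answer: A2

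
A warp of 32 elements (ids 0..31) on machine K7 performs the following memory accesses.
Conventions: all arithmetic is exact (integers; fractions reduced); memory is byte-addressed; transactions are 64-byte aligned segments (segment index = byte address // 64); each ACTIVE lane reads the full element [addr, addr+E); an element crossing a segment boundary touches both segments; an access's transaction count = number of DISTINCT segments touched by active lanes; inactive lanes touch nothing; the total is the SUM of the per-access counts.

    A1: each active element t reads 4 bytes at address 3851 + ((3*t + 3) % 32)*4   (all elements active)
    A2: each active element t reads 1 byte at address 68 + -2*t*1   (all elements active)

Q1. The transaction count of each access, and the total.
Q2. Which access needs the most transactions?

A1: 3 transactions
A2: 2 transactions

Answer: 3,2; total 5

Answer: A1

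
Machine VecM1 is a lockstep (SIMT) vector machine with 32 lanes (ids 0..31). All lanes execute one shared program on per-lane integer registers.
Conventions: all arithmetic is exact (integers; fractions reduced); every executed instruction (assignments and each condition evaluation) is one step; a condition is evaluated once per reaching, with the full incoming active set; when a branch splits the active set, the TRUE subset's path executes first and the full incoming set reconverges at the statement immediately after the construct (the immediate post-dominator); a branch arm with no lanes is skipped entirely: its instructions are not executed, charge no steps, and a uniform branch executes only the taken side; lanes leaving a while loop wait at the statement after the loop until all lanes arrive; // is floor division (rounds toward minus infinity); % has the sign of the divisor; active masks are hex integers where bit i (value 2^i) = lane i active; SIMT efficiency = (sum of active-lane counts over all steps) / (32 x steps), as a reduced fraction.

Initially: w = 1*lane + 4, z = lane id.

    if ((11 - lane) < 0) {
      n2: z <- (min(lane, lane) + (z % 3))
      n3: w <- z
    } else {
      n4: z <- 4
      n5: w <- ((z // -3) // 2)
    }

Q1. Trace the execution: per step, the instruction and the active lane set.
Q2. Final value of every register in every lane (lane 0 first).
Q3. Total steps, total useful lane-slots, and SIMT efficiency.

step 0: eval ((11 - lane) < 0)       0xffffffff
step 1: z <- (min(lane, lane) + (z % 3)) 0xfffff000
step 2: w <- z                       0xfffff000
step 3: z <- 4                       0x00000fff
step 4: w <- ((z // -3) // 2)        0x00000fff

Answer: 5 steps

w: -1,-1,-1,-1,-1,-1,-1,-1,-1,-1,-1,-1,12,14,16,15,17,19,18,20,22,21,23,25,24,26,28,27,29,31,30,32
z: 4,4,4,4,4,4,4,4,4,4,4,4,12,14,16,15,17,19,18,20,22,21,23,25,24,26,28,27,29,31,30,32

steps = 5; useful = 96; efficiency = 96/160 = 3/5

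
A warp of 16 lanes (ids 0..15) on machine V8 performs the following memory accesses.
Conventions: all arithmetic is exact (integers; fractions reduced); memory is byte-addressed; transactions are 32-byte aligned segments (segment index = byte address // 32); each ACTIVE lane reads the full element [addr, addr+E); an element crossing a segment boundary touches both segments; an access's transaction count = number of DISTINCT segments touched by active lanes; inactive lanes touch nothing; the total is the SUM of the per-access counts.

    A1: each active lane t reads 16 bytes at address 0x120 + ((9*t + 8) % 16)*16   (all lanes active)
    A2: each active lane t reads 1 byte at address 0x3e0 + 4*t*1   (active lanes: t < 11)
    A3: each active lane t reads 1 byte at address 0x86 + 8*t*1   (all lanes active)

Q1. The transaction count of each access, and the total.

A1: 8 transactions
A2: 2 transactions
A3: 4 transactions

Answer: 8,2,4; total 14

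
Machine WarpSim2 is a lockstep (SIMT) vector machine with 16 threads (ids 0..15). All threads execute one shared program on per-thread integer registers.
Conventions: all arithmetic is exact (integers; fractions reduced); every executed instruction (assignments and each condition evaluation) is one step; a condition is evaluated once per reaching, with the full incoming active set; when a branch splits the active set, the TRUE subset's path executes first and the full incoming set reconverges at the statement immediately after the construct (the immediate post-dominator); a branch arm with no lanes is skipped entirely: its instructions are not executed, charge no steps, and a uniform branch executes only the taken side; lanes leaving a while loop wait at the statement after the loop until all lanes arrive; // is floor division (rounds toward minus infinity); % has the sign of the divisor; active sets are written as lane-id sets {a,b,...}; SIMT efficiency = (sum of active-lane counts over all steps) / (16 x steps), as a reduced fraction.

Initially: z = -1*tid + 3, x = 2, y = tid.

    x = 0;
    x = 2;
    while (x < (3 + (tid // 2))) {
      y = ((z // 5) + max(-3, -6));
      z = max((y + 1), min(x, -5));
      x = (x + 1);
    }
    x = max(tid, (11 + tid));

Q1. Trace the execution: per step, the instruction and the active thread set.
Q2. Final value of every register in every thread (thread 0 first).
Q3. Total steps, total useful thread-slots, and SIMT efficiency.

step 0: x <- 0                       {0,1,2,3,4,5,6,7,8,9,10,11,12,13,14,15}
step 1: x <- 2                       {0,1,2,3,4,5,6,7,8,9,10,11,12,13,14,15}
step 2: eval (x < (3 + (tid // 2)))  {0,1,2,3,4,5,6,7,8,9,10,11,12,13,14,15}
step 3: y <- ((z // 5) + max(-3, -6)) {0,1,2,3,4,5,6,7,8,9,10,11,12,13,14,15}
step 4: z <- max((y + 1), min(x, -5)) {0,1,2,3,4,5,6,7,8,9,10,11,12,13,14,15}
step 5: x <- (x + 1)                 {0,1,2,3,4,5,6,7,8,9,10,11,12,13,14,15}
step 6: eval (x < (3 + (tid // 2)))  {0,1,2,3,4,5,6,7,8,9,10,11,12,13,14,15}
step 7: y <- ((z // 5) + max(-3, -6)) {2,3,4,5,6,7,8,9,10,11,12,13,14,15}
step 8: z <- max((y + 1), min(x, -5)) {2,3,4,5,6,7,8,9,10,11,12,13,14,15}
step 9: x <- (x + 1)                 {2,3,4,5,6,7,8,9,10,11,12,13,14,15}
step 10: eval (x < (3 + (tid // 2)))  {2,3,4,5,6,7,8,9,10,11,12,13,14,15}
step 11: y <- ((z // 5) + max(-3, -6)) {4,5,6,7,8,9,10,11,12,13,14,15}
step 12: z <- max((y + 1), min(x, -5)) {4,5,6,7,8,9,10,11,12,13,14,15}
step 13: x <- (x + 1)                 {4,5,6,7,8,9,10,11,12,13,14,15}
step 14: eval (x < (3 + (tid // 2)))  {4,5,6,7,8,9,10,11,12,13,14,15}
step 15: y <- ((z // 5) + max(-3, -6)) {6,7,8,9,10,11,12,13,14,15}
step 16: z <- max((y + 1), min(x, -5)) {6,7,8,9,10,11,12,13,14,15}
step 17: x <- (x + 1)                 {6,7,8,9,10,11,12,13,14,15}
step 18: eval (x < (3 + (tid // 2)))  {6,7,8,9,10,11,12,13,14,15}
step 19: y <- ((z // 5) + max(-3, -6)) {8,9,10,11,12,13,14,15}
step 20: z <- max((y + 1), min(x, -5)) {8,9,10,11,12,13,14,15}
step 21: x <- (x + 1)                 {8,9,10,11,12,13,14,15}
step 22: eval (x < (3 + (tid // 2)))  {8,9,10,11,12,13,14,15}
step 23: y <- ((z // 5) + max(-3, -6)) {10,11,12,13,14,15}
step 24: z <- max((y + 1), min(x, -5)) {10,11,12,13,14,15}
step 25: x <- (x + 1)                 {10,11,12,13,14,15}
step 26: eval (x < (3 + (tid // 2)))  {10,11,12,13,14,15}
step 27: y <- ((z // 5) + max(-3, -6)) {12,13,14,15}
step 28: z <- max((y + 1), min(x, -5)) {12,13,14,15}
step 29: x <- (x + 1)                 {12,13,14,15}
step 30: eval (x < (3 + (tid // 2)))  {12,13,14,15}
step 31: y <- ((z // 5) + max(-3, -6)) {14,15}
step 32: z <- max((y + 1), min(x, -5)) {14,15}
step 33: x <- (x + 1)                 {14,15}
step 34: eval (x < (3 + (tid // 2)))  {14,15}
step 35: x <- max(tid, (11 + tid))    {0,1,2,3,4,5,6,7,8,9,10,11,12,13,14,15}

Answer: 36 steps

z: -2,-2,-3,-3,-3,-3,-3,-3,-3,-3,-3,-3,-3,-3,-3,-3
x: 11,12,13,14,15,16,17,18,19,20,21,22,23,24,25,26
y: -3,-3,-4,-4,-4,-4,-4,-4,-4,-4,-4,-4,-4,-4,-4,-4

steps = 36; useful = 352; efficiency = 352/576 = 11/18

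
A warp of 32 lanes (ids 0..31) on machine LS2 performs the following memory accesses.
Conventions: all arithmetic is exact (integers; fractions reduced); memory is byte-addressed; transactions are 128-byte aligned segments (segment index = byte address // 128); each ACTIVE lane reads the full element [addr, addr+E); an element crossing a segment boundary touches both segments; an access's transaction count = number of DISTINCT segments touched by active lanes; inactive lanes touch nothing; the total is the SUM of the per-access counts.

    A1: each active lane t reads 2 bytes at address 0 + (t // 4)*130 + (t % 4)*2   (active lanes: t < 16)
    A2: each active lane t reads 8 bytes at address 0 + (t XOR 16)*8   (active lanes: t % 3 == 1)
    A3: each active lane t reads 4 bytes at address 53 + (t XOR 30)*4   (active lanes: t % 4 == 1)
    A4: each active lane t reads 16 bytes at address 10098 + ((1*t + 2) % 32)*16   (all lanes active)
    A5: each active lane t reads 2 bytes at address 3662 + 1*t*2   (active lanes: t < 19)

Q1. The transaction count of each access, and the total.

A1: 4 transactions
A2: 2 transactions
A3: 2 transactions
A4: 5 transactions
A5: 1 transaction

Answer: 4,2,2,5,1; total 14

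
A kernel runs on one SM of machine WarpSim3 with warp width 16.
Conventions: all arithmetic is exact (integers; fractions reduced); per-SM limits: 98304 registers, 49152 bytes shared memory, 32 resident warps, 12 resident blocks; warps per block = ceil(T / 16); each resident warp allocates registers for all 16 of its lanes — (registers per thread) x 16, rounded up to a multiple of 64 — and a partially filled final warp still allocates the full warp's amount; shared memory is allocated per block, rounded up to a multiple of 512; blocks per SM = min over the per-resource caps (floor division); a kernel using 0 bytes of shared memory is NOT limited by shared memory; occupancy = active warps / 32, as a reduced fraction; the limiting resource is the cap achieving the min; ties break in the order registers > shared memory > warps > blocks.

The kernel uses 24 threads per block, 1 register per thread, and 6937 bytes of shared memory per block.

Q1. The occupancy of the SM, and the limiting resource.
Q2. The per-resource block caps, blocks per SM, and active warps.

Answer: occupancy 3/8, limited by shared memory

registers: 768 blocks
shared memory: 6 blocks
warps: 16 blocks
blocks: 12 blocks

Answer: 6 blocks, 12 active warps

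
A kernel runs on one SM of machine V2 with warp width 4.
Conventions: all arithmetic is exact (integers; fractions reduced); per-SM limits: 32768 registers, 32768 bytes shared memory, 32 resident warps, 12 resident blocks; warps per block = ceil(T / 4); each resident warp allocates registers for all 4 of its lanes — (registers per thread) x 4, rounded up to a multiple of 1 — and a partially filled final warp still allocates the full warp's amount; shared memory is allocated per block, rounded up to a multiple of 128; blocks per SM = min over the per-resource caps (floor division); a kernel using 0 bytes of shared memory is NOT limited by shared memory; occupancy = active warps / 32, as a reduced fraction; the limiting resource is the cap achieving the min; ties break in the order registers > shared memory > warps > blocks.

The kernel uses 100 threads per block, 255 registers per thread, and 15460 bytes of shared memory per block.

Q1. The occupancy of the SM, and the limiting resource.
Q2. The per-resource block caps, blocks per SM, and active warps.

Answer: occupancy 25/32, limited by registers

registers: 1 block
shared memory: 2 blocks
warps: 1 block
blocks: 12 blocks

Answer: 1 block, 25 active warps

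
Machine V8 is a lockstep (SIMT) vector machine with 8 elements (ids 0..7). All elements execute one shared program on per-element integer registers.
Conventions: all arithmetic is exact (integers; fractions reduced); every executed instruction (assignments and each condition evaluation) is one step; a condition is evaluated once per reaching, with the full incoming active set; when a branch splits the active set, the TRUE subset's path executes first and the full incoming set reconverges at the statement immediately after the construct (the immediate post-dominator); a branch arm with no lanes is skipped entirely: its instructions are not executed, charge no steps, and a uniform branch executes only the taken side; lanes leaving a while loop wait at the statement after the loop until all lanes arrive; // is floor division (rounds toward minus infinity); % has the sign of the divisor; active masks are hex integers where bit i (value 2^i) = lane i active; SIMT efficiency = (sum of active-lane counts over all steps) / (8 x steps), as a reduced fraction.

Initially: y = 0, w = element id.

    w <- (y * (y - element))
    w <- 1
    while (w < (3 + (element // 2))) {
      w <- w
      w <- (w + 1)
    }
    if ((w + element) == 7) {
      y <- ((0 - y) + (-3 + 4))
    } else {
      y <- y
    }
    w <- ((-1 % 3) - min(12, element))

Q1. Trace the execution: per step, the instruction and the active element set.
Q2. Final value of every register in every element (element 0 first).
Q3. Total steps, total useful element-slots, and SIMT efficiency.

step 0: w <- (y * (y - element))     0xff
step 1: w <- 1                       0xff
step 2: eval (w < (3 + (element // 2))) 0xff
step 3: w <- w                       0xff
step 4: w <- (w + 1)                 0xff
step 5: eval (w < (3 + (element // 2))) 0xff
step 6: w <- w                       0xff
step 7: w <- (w + 1)                 0xff
step 8: eval (w < (3 + (element // 2))) 0xff
step 9: w <- w                       0xfc
step 10: w <- (w + 1)                 0xfc
step 11: eval (w < (3 + (element // 2))) 0xfc
step 12: w <- w                       0xf0
step 13: w <- (w + 1)                 0xf0
step 14: eval (w < (3 + (element // 2))) 0xf0
step 15: w <- w                       0xc0
step 16: w <- (w + 1)                 0xc0
step 17: eval (w < (3 + (element // 2))) 0xc0
step 18: eval ((w + element) == 7)    0xff
step 19: y <- ((0 - y) + (-3 + 4))    0x08
step 20: y <- y                       0xf7
step 21: w <- ((-1 % 3) - min(12, element)) 0xff

Answer: 22 steps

y: 0,0,0,1,0,0,0,0
w: 2,1,0,-1,-2,-3,-4,-5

steps = 22; useful = 132; efficiency = 132/176 = 3/4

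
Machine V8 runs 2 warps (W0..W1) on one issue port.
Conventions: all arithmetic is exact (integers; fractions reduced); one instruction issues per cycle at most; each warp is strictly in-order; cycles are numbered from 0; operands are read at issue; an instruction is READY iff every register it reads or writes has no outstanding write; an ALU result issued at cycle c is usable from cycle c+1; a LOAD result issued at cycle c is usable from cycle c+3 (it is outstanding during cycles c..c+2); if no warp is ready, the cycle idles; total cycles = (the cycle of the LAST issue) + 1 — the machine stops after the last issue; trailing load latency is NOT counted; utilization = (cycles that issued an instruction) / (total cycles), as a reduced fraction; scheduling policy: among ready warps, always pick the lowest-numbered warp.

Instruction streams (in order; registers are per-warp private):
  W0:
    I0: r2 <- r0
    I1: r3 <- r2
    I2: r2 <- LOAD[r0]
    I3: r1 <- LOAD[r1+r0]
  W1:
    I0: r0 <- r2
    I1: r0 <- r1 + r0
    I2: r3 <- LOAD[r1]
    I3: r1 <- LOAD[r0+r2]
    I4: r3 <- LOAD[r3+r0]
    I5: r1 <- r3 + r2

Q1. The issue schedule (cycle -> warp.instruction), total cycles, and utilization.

cycle 0: W0.I0
cycle 1: W0.I1
cycle 2: W0.I2
cycle 3: W0.I3
cycle 4: W1.I0
cycle 5: W1.I1
cycle 6: W1.I2
cycle 7: W1.I3
cycle 8: idle
cycle 9: W1.I4
cycle 10: idle
cycle 11: idle
cycle 12: W1.I5

Answer: 13 cycles, utilization 10/13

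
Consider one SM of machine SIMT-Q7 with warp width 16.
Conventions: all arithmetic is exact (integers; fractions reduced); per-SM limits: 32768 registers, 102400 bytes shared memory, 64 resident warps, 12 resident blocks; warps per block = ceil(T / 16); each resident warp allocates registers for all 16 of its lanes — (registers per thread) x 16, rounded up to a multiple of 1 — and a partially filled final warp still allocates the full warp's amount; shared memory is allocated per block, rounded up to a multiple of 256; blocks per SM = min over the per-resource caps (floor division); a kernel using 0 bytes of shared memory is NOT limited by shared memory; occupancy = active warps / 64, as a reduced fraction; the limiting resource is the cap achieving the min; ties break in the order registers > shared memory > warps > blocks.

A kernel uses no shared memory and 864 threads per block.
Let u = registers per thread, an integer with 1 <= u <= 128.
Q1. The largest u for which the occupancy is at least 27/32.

Answer: u = 37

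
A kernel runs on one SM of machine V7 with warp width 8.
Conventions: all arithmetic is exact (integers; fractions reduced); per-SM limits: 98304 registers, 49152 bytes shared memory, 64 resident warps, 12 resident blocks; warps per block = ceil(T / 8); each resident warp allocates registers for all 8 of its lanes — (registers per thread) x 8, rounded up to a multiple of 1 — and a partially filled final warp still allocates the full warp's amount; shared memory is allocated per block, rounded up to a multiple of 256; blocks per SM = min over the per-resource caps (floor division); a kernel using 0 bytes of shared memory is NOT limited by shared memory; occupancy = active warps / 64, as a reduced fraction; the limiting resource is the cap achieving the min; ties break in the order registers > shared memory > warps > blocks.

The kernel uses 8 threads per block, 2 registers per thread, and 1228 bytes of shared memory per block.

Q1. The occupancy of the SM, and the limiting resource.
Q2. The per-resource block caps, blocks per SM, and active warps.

Answer: occupancy 3/16, limited by blocks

registers: 6144 blocks
shared memory: 38 blocks
warps: 64 blocks
blocks: 12 blocks

Answer: 12 blocks, 12 active warps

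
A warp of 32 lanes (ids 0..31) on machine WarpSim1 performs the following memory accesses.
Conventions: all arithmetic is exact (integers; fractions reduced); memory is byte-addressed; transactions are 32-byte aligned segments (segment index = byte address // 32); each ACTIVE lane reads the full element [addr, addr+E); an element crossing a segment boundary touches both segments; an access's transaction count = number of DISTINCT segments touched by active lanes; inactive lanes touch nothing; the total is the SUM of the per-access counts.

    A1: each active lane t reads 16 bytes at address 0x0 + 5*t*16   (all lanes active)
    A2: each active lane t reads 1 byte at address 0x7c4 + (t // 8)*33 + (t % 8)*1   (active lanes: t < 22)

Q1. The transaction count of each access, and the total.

A1: 32 transactions
A2: 3 transactions

Answer: 32,3; total 35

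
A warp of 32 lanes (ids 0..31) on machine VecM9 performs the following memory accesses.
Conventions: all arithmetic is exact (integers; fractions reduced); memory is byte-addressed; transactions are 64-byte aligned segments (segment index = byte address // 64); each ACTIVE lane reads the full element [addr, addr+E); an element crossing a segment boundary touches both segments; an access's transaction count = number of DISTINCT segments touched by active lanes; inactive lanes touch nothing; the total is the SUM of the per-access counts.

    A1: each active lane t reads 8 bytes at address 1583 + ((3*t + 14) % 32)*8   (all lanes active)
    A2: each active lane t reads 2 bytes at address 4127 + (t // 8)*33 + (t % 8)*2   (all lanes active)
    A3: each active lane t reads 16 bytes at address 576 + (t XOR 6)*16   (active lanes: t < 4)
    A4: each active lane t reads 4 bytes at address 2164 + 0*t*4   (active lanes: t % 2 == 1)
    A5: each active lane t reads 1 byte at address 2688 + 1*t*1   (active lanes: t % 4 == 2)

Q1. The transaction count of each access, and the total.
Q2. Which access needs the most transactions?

A1: 5 transactions
A2: 3 transactions
A3: 1 transaction
A4: 1 transaction
A5: 1 transaction

Answer: 5,3,1,1,1; total 11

Answer: A1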